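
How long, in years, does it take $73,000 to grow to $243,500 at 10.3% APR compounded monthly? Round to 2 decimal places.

11.75 years

Periodic rate i = 0.103/12 = 0.00858333.
n = ln(243500/73000) / ln(1+0.00858333) = ln(3.33562) / 0.008547 = 140.9499 months
= 140.9499/12 years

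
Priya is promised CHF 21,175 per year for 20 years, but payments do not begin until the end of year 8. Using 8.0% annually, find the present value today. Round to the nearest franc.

CHF 121,307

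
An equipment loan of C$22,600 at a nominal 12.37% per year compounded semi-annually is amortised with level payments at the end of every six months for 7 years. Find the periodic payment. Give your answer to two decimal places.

With 2 periods per year: i = 0.06185, n = 14.
PMT = 22600 / ( [1 − (1+0.06185)^(−14)] / 0.06185 ) = 22600 / 9.189427 = 2,459.3482

C$2,459.35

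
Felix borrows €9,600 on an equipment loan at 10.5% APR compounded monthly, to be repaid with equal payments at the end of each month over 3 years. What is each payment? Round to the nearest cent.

With 12 periods per year: i = 0.00875, n = 36.
Annuity-PV factor = 30.766918; PMT = 9600 / 30.766918 = 312.0235

€312.02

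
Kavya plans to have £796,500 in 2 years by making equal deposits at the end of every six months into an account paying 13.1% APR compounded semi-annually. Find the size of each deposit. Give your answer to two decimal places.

With 2 periods per year: i = 0.0655, n = 4.
FV-annuity factor = 4.410442; PMT = 796500 / 4.410442 = 180,594.1441

£180,594.14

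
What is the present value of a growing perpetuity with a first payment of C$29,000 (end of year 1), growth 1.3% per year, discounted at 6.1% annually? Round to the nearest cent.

PV = PMT / (i − g) = 29000 / (0.061 − 0.013) = 29000 / 0.048000 = 604,166.6667

C$604,166.67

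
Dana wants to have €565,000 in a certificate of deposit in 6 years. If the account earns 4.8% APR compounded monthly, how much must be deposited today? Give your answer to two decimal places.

€423,858.72

With 12 periods per year: i = 0.004, n = 72.
PV = FV·(1+i)^(−n) = 565,000 × 0.750192 = 423,858.7232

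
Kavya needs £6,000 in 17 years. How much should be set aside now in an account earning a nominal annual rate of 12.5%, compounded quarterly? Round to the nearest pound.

i = 0.125/4 = 0.03125 per quarter; n = 17·4 = 68.
Discount factor = (1+0.03125)^(−68) = 0.123382; PV = 6,000 × 0.123382 = 740.2900

£740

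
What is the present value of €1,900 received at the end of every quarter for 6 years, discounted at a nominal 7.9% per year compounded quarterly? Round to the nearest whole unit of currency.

€36,038

With 4 periods per year: i = 0.01975, n = 24.
PV = 1900 × [1 − (1+0.01975)^(−24)] / 0.01975 = 1900 × 18.967600 = 36,038.4398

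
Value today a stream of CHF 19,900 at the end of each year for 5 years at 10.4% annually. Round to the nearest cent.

PV = 19900 × [1 − (1+0.104)^(−5)] / 0.104 = 19900 × 3.752366 = 74,672.0779

CHF 74,672.08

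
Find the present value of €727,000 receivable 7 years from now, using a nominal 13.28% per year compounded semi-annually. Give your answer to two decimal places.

€295,564.66

i = 0.1328/2 = 0.0664 per half-year; n = 7·2 = 14.
PV = FV·(1+i)^(−n) = 727,000 × 0.406554 = 295,564.6573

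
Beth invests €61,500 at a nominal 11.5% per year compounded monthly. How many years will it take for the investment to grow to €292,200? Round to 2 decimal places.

13.62 years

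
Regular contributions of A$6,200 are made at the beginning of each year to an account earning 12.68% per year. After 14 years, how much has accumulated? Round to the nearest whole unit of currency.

Accumulation factor s(14|0.1268) × (1+i) = 38.383316; FV = 6200 × 38.383316 = 237,976.5616
(Beginning-of-period payments → annuity-due factor ×(1+i).)

A$237,977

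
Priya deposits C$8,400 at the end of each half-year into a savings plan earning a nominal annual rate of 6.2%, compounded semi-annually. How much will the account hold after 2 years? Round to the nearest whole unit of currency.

i = 0.062/2 = 0.031 per half-year; n = 2·2 = 4.
FV = 8400 × [(1+0.031)^4 − 1] / 0.031 = 8400 × 4.189874 = 35,194.9398

C$35,195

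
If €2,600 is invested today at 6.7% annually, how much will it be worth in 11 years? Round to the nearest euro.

€5,306

FV = 2,600 × (1 + 0.067)^11 = 5,306.1798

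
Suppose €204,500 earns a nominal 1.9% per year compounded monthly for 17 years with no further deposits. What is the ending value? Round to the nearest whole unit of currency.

€282,397

Periodic rate i = 0.019/12 = 0.00158333; n = 17 × 12 = 204 periods.
FV = 204,500 × (1 + 0.00158333)^204 = 282,396.6200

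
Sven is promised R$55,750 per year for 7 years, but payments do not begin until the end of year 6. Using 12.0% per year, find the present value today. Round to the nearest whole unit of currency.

PV at t=5 (ordinary 7-year annuity): 55750 × a(7|0.12) = 55750 × 4.563757 = 254,429.4270
Discount back 5 years: 254,429.4270 × (1+0.12)^(−5) = 254,429.4270 × 0.567427 = 144,370.0898

R$144,370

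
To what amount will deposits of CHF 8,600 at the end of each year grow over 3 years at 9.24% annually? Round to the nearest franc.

CHF 28,257

Accumulation factor s(3|0.0924) = 3.285738; FV = 8600 × 3.285738 = 28,257.3447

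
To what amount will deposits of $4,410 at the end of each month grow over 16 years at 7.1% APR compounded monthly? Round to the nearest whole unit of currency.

$1,568,130

i = 0.071/12 = 0.00591667 per month; n = 16·12 = 192.
Accumulation factor s(192|0.00591667) = 355.585136; FV = 4410 × 355.585136 = 1,568,130.4519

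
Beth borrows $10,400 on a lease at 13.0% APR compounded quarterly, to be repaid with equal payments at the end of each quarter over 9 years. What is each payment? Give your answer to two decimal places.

$494.29

i = 0.13/4 = 0.0325 per quarter; n = 9·4 = 36.
Annuity-PV factor = 21.040090; PMT = 10400 / 21.040090 = 494.2945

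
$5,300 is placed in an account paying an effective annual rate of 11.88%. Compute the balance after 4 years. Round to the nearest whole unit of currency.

$8,304

FV = PV·(1+i)^n = 5,300 × 1.566787 = 8,303.9686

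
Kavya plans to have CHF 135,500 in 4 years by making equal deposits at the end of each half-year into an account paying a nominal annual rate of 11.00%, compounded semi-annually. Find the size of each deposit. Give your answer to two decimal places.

Periodic rate i = 0.11/2 = 0.055; n = 4 × 2 = 8 periods.
FV-annuity factor = 9.721573; PMT = 135500 / 9.721573 = 13,938.0736

CHF 13,938.07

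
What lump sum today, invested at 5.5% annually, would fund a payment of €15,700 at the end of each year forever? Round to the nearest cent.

€285,454.55

PV = PMT / i = 15700 / 0.055 = 285,454.5455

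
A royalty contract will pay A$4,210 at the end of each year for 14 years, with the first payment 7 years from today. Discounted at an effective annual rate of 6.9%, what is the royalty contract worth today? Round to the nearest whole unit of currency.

A$24,820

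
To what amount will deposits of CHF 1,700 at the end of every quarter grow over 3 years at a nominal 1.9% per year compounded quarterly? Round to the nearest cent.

Periodic rate i = 0.019/4 = 0.00475; n = 3 × 4 = 12 periods.
Accumulation factor s(12|0.00475) = 12.318517; FV = 1700 × 12.318517 = 20,941.4792

CHF 20,941.48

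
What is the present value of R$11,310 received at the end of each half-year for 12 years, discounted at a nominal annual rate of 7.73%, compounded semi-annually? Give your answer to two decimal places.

R$174,851.52

Periodic rate i = 0.0773/2 = 0.03865; n = 12 × 2 = 24 periods.
PV = PMT · [1 − (1+i)^(−n)] / i = 11310 · 15.459904 = 174,851.5162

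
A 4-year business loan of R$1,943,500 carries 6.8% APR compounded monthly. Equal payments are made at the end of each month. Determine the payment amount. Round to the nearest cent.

With 12 periods per year: i = 0.00566667, n = 48.
Annuity-PV factor = 41.922457; PMT = 1.9435e+06 / 41.922457 = 46,359.4016

R$46,359.40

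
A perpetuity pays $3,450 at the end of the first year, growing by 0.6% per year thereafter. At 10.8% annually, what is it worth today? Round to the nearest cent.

PV = PMT / (i − g) = 3450 / (0.108 − 0.006) = 3450 / 0.102000 = 33,823.5294

$33,823.53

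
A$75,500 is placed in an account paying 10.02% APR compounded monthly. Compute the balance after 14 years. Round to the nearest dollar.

A$305,243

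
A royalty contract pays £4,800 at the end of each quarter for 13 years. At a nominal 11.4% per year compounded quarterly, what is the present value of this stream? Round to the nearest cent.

With 4 periods per year: i = 0.0285, n = 52.
PV = 4800 × [1 − (1+0.0285)^(−52)] / 0.0285 = 4800 × 26.949456 = 129,357.3879

£129,357.39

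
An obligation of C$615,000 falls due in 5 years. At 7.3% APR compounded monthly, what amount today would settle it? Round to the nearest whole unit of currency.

C$427,403

i = 0.073/12 = 0.00608333 per month; n = 5·12 = 60.
PV = FV·(1+i)^(−n) = 615,000 × 0.694965 = 427,403.2701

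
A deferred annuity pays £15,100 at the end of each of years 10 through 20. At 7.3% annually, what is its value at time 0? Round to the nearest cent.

£59,169.78

PV at t=9 (ordinary 11-year annuity): 15100 × a(11|0.073) = 15100 × 7.387891 = 111,557.1607
PV₀ = 111,557.1607 / (1+0.073)^9 = 111,557.1607 / 1.885374 = 59,169.7800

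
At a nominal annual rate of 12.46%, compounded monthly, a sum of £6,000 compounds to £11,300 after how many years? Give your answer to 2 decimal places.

Periodic rate i = 0.1246/12 = 0.0103833.
(1+i)^n = 11300/6000 = 1.88333, so n = ln 1.88333 / ln 1.01038 = 61.2832 months
= 61.2832/12 years

5.11 years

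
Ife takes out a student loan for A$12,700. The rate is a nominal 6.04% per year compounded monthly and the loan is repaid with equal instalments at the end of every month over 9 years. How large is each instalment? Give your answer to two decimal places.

A$152.72

Periodic rate i = 0.0604/12 = 0.00503333; n = 9 × 12 = 108 periods.
PMT = 12700 / ( [1 − (1+0.00503333)^(−108)] / 0.00503333 ) = 12700 / 83.156347 = 152.7244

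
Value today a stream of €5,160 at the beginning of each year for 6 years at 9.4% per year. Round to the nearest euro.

€25,024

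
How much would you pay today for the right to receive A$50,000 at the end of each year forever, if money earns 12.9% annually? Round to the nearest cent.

PV = C/r = 50000/0.129 = 387,596.8992

A$387,596.90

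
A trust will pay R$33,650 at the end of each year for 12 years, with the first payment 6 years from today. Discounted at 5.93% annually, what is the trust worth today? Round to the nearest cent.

PV at t=5 (ordinary 12-year annuity): 33650 × a(12|0.0593) = 33650 × 8.416112 = 283,202.1632
Discount back 5 years: 283,202.1632 × (1+0.0593)^(−5) = 283,202.1632 × 0.749730 = 212,325.2797

R$212,325.28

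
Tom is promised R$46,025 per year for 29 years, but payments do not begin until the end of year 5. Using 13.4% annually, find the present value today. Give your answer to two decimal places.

Value one period before first payment (t=4): 46025 × [1 − (1+0.134)^(−29)] / 0.134 = 46025 × 7.268098 = 334,514.2249
PV₀ = 334,514.2249 / (1+0.134)^4 = 334,514.2249 / 1.653683 = 202,284.3910

R$202,284.39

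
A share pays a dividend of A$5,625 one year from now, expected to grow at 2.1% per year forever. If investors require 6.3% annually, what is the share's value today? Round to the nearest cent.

A$133,928.57

PV = D₁/(r − g) = 5625/(0.063 − 0.021) = 133,928.5714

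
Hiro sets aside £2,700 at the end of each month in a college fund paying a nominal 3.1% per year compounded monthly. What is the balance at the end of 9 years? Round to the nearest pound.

With 12 periods per year: i = 0.00258333, n = 108.
FV = 2700 × [(1+0.00258333)^108 − 1] / 0.00258333 = 2700 × 124.386543 = 335,843.6652

£335,844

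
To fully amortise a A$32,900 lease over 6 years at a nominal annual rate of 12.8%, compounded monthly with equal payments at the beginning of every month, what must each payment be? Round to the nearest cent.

Periodic rate i = 0.128/12 = 0.0106667; n = 6 × 12 = 72 periods.
Annuity-PV factor × (1+i) = 50.612536; PMT = 32900 / 50.612536 = 650.0366

A$650.04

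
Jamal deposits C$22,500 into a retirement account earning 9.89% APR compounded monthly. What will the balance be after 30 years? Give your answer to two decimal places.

C$431,969.75

i = 0.0989/12 = 0.00824167 per month; n = 30·12 = 360.
FV = PV·(1+i)^n = 22,500 × 19.198656 = 431,969.7498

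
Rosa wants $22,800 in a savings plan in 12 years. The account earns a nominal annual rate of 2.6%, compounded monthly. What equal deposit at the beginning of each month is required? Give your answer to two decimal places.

i = 0.026/12 = 0.00216667 per month; n = 12·12 = 144.
PMT = 22800 / ( [(1+0.00216667)^144 − 1] / 0.00216667 × (1+i) ) = 22800 / 169.147391 = 134.7937

$134.79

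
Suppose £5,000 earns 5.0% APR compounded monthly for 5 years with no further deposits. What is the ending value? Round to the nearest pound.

Periodic rate i = 0.05/12 = 0.00416667; n = 5 × 12 = 60 periods.
FV = PV·(1+i)^n = 5,000 × 1.283359 = 6,416.7934

£6,417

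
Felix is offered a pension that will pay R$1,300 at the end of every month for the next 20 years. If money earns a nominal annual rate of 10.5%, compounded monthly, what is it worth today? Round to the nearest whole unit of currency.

Periodic rate i = 0.105/12 = 0.00875; n = 20 × 12 = 240 periods.
Annuity factor a(240|0.00875) = 100.162274; PV = 1300 × 100.162274 = 130,210.9565

R$130,211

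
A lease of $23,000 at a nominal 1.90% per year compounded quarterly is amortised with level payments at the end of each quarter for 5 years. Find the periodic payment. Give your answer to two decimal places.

i = 0.019/4 = 0.00475 per quarter; n = 5·4 = 20.
PMT = 23000 / ( [1 − (1+0.00475)^(−20)] / 0.00475 ) = 23000 / 19.036318 = 1,208.2168

$1,208.22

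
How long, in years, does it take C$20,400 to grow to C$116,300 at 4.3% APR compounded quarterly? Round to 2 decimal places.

Periodic rate i = 0.043/4 = 0.01075.
(1+i)^n = 116300/20400 = 5.70098, so n = ln 5.70098 / ln 1.01075 = 162.7886 quarters
= 162.7886/4 years

40.70 years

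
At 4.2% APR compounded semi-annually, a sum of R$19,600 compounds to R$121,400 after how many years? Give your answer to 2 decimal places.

43.87 years

Periodic rate i = 0.042/2 = 0.021.
(1+i)^n = 121400/19600 = 6.19388, so n = ln 6.19388 / ln 1.021 = 87.7449 half-years
= 87.7449/2 years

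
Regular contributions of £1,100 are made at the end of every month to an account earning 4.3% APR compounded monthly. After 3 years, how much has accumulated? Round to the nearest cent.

i = 0.043/12 = 0.00358333 per month; n = 3·12 = 36.
Accumulation factor s(36|0.00358333) = 38.351953; FV = 1100 × 38.351953 = 42,187.1485

£42,187.15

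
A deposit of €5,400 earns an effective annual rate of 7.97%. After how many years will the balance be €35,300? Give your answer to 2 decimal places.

n = ln(35300/5400) / ln(1+0.0797) = ln(6.53704) / 0.076683 = 24.4836 years

24.48 years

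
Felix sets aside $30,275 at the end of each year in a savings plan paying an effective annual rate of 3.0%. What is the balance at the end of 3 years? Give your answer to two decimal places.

$93,577.00

Accumulation factor s(3|0.03) = 3.090900; FV = 30275 × 3.090900 = 93,576.9975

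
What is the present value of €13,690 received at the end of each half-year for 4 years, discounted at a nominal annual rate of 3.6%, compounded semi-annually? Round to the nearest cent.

With 2 periods per year: i = 0.018, n = 8.
Annuity factor a(8|0.018) = 7.389035; PV = 13690 × 7.389035 = 101,155.8953

€101,155.90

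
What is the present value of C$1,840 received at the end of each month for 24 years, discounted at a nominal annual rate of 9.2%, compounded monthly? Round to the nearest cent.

C$213,396.04

Periodic rate i = 0.092/12 = 0.00766667; n = 24 × 12 = 288 periods.
PV = PMT · [1 − (1+i)^(−n)] / i = 1840 · 115.976111 = 213,396.0444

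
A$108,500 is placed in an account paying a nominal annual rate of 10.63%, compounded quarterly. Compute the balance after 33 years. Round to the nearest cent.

i = 0.1063/4 = 0.026575 per quarter; n = 33·4 = 132.
FV = 108,500 × (1 + 0.026575)^132 = 3,459,393.7309

A$3,459,393.73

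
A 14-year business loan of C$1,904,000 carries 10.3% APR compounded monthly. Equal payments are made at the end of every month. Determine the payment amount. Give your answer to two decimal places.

C$21,444.64

i = 0.103/12 = 0.00858333 per month; n = 14·12 = 168.
PMT = 1.904e+06 / ( [1 − (1+0.00858333)^(−168)] / 0.00858333 ) = 1.904e+06 / 88.786735 = 21,444.6449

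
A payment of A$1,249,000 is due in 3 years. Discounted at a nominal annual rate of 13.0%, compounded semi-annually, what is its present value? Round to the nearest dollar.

A$855,982

With 2 periods per year: i = 0.065, n = 6.
Discount factor = (1+0.065)^(−6) = 0.685334; PV = 1,249,000 × 0.685334 = 855,982.3144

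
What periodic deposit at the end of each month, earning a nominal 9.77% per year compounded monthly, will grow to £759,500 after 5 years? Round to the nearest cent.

i = 0.0977/12 = 0.00814167 per month; n = 5·12 = 60.
PMT = 759500 / ( [(1+0.00814167)^60 − 1] / 0.00814167 ) = 759500 / 76.968159 = 9,867.7169

£9,867.72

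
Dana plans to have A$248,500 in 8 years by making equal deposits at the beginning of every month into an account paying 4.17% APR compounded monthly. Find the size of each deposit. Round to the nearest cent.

Periodic rate i = 0.0417/12 = 0.003475; n = 8 × 12 = 96 periods.
PMT = 248500 / ( [(1+0.003475)^96 − 1] / 0.003475 × (1+i) ) = 248500 / 114.115346 = 2,177.6212

A$2,177.62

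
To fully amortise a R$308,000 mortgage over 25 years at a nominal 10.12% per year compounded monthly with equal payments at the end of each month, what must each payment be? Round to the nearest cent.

Periodic rate i = 0.1012/12 = 0.00843333; n = 25 × 12 = 300 periods.
Annuity-PV factor = 109.030602; PMT = 308000 / 109.030602 = 2,824.8950

R$2,824.89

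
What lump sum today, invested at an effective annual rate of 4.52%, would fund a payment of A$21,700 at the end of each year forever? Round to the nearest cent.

A$480,088.50

PV = PMT / i = 21700 / 0.0452 = 480,088.4956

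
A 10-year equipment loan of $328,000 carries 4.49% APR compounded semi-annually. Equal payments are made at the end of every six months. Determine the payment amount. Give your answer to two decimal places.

i = 0.0449/2 = 0.02245 per half-year; n = 10·2 = 20.
PMT = 328000 / ( [1 − (1+0.02245)^(−20)] / 0.02245 ) = 328000 / 15.971336 = 20,536.7918

$20,536.79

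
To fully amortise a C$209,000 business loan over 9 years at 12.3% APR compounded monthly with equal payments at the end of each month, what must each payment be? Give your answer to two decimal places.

C$3,208.96

With 12 periods per year: i = 0.01025, n = 108.
PMT = 209000 / ( [1 − (1+0.01025)^(−108)] / 0.01025 ) = 209000 / 65.130050 = 3,208.9642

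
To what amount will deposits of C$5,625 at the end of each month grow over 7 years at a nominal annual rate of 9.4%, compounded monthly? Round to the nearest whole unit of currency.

C$664,934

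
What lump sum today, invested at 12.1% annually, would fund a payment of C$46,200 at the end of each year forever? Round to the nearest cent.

C$381,818.18

PV = PMT / i = 46200 / 0.121 = 381,818.1818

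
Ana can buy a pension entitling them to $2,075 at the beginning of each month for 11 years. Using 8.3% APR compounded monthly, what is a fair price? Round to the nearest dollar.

$180,465

With 12 periods per year: i = 0.00691667, n = 132.
PV = PMT · [1 − (1+i)^(−n)] / i × (1+i) = 2075 · 86.971137 = 180,465.1092
Payments are at the start of each period, so multiply by (1+i).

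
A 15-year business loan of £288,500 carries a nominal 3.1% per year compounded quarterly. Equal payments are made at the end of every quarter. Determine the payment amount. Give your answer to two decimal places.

£6,030.88

i = 0.031/4 = 0.00775 per quarter; n = 15·4 = 60.
Annuity-PV factor = 47.837146; PMT = 288500 / 47.837146 = 6,030.8782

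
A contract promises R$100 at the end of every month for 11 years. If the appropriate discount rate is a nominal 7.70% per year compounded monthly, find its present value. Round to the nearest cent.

With 12 periods per year: i = 0.00641667, n = 132.
PV = 100 × [1 − (1+0.00641667)^(−132)] / 0.00641667 = 100 × 88.852880 = 8,885.2880

R$8,885.29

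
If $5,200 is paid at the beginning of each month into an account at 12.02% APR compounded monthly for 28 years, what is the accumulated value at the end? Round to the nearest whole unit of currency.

$14,403,548

Periodic rate i = 0.1202/12 = 0.0100167; n = 28 × 12 = 336 periods.
FV = PMT · [(1+i)^n − 1] / i × (1+i) = 5200 · 2769.912990 = 14,403,547.5463
Payments are at the start of each period, so multiply by (1+i).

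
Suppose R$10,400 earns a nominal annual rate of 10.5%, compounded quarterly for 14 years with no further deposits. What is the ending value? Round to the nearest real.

R$44,382

Periodic rate i = 0.105/4 = 0.02625; n = 14 × 4 = 56 periods.
FV = 10,400 × (1 + 0.02625)^56 = 44,382.4085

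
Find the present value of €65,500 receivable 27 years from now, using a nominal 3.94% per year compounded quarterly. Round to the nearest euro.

€22,725

Periodic rate i = 0.0394/4 = 0.00985; n = 27 × 4 = 108 periods.
PV = 65,500 / (1 + 0.00985)^108 = 65,500 / 2.882318 = 22,724.7629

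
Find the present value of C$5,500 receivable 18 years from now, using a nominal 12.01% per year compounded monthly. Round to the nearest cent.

i = 0.1201/12 = 0.0100083 per month; n = 18·12 = 216.
PV = 5,500 / (1 + 0.0100083)^216 = 5,500 / 8.593908 = 639.9882

C$639.99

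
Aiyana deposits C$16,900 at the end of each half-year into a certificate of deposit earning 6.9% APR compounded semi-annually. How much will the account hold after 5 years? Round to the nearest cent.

C$197,803.02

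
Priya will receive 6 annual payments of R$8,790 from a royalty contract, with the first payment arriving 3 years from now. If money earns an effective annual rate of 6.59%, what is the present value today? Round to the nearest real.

R$37,349

PV at t=2 (ordinary 6-year annuity): 8790 × a(6|0.0659) = 8790 × 4.827474 = 42,433.4996
Discount back 2 years: 42,433.4996 × (1+0.0659)^(−2) = 42,433.4996 × 0.880171 = 37,348.7375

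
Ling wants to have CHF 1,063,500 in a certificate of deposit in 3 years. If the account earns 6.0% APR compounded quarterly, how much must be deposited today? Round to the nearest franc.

CHF 889,498

Periodic rate i = 0.06/4 = 0.015; n = 3 × 4 = 12 periods.
PV = FV·(1+i)^(−n) = 1,063,500 × 0.836387 = 889,498.0232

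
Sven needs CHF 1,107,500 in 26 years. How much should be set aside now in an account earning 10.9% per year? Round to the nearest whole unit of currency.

Discount factor = (1+0.109)^(−26) = 0.067886; PV = 1,107,500 × 0.067886 = 75,183.6723

CHF 75,184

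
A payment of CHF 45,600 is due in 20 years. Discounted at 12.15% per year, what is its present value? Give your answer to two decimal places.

CHF 4,602.35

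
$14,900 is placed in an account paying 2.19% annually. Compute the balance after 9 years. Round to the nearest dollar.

$18,108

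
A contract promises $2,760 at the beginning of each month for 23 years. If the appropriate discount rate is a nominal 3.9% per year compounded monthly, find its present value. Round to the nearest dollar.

$504,051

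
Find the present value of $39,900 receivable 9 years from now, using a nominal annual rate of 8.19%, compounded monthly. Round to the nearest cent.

$19,140.00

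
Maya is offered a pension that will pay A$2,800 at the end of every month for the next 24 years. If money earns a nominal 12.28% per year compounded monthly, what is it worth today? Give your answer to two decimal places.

Periodic rate i = 0.1228/12 = 0.0102333; n = 24 × 12 = 288 periods.
Annuity factor a(288|0.0102333) = 92.513501; PV = 2800 × 92.513501 = 259,037.8024

A$259,037.80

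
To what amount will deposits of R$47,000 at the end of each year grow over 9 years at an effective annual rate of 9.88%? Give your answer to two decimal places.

Accumulation factor s(9|0.0988) = 13.511110; FV = 47000 × 13.511110 = 635,022.1836

R$635,022.18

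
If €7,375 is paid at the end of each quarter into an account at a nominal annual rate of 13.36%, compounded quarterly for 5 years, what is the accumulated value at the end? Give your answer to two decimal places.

€205,167.20

i = 0.1336/4 = 0.0334 per quarter; n = 5·4 = 20.
FV = PMT · [(1+i)^n − 1] / i = 7375 · 27.819281 = 205,167.1959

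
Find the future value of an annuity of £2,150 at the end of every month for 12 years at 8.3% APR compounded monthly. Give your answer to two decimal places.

£527,862.82

With 12 periods per year: i = 0.00691667, n = 144.
FV = 2150 × [(1+0.00691667)^144 − 1] / 0.00691667 = 2150 × 245.517593 = 527,862.8247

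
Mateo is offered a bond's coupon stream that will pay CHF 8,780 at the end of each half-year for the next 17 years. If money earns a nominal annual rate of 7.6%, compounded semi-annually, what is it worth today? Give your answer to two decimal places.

i = 0.076/2 = 0.038 per half-year; n = 17·2 = 34.
Annuity factor a(34|0.038) = 18.911108; PV = 8780 × 18.911108 = 166,039.5278

CHF 166,039.53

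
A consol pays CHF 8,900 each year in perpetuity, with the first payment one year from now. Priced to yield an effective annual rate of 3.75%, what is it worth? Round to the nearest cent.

CHF 237,333.33

PV = PMT / i = 8900 / 0.0375 = 237,333.3333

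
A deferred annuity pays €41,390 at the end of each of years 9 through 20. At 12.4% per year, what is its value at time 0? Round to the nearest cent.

Value one period before first payment (t=8): 41390 × [1 − (1+0.124)^(−12)] / 0.124 = 41390 × 6.081243 = 251,702.6379
PV₀ = 251,702.6379 / (1+0.124)^8 = 251,702.6379 / 2.547596 = 98,800.0757

€98,800.08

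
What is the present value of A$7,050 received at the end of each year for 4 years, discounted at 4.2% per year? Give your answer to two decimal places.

A$25,470.60

Annuity factor a(4|0.042) = 3.612851; PV = 7050 × 3.612851 = 25,470.5983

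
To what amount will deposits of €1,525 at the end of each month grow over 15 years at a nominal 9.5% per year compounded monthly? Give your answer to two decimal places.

i = 0.095/12 = 0.00791667 per month; n = 15·12 = 180.
FV = 1525 × [(1+0.00791667)^180 − 1] / 0.00791667 = 1525 × 395.948628 = 603,821.6577

€603,821.66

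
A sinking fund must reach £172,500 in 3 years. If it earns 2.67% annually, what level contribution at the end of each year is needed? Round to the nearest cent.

£55,991.72

PMT = 172500 / ( [(1+0.0267)^3 − 1] / 0.0267 ) = 172500 / 3.080813 = 55,991.7159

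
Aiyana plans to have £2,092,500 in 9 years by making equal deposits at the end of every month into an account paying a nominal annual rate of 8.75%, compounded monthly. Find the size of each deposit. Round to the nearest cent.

£12,804.22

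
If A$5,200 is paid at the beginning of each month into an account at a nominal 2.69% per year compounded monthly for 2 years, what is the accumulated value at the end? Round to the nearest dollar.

i = 0.0269/12 = 0.00224167 per month; n = 2·12 = 24.
FV = 5200 × [(1+0.00224167)^24 − 1] / 0.00224167 × (1+i) = 5200 × 24.684202 = 128,357.8478
(Beginning-of-period payments → annuity-due factor ×(1+i).)

A$128,358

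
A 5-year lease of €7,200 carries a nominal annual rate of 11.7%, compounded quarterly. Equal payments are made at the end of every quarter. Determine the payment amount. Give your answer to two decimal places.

€480.60

Periodic rate i = 0.117/4 = 0.02925; n = 5 × 4 = 20 periods.
Annuity-PV factor = 14.981163; PMT = 7200 / 14.981163 = 480.6035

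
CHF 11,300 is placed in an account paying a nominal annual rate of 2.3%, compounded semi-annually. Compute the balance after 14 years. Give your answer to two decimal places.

CHF 15,564.07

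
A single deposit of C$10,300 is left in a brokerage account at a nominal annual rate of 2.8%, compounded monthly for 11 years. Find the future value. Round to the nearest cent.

i = 0.028/12 = 0.00233333 per month; n = 11·12 = 132.
FV = 10,300 × (1 + 0.00233333)^132 = 14,010.1928

C$14,010.19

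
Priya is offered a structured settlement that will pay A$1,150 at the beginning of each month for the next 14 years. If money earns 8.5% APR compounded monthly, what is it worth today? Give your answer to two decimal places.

Periodic rate i = 0.085/12 = 0.00708333; n = 14 × 12 = 168 periods.
Annuity factor a(168|0.00708333) × (1+i) = 98.741546; PV = 1150 × 98.741546 = 113,552.7783
Payments are at the start of each period, so multiply by (1+i).

A$113,552.78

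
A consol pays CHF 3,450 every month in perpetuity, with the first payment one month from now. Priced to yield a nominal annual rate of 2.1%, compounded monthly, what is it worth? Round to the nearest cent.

CHF 1,971,428.57

Periodic rate i = 0.021/12 = 0.00175.
PV = C/r = 3450/0.00175 = 1,971,428.5714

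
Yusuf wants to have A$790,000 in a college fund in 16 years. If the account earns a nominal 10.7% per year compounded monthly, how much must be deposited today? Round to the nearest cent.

A$143,684.59

With 12 periods per year: i = 0.00891667, n = 192.
Discount factor = (1+0.00891667)^(−192) = 0.181879; PV = 790,000 × 0.181879 = 143,684.5888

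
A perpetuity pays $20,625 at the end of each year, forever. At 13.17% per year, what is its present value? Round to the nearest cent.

PV = PMT / i = 20625 / 0.1317 = 156,605.9226

$156,605.92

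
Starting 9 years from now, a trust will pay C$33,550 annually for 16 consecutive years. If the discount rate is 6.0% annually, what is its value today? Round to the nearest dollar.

C$212,726

Value one period before first payment (t=8): 33550 × [1 − (1+0.06)^(−16)] / 0.06 = 33550 × 10.105895 = 339,052.7864
Discount back 8 years: 339,052.7864 × (1+0.06)^(−8) = 339,052.7864 × 0.627412 = 212,725.9127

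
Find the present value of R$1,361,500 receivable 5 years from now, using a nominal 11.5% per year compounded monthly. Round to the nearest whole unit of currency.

Periodic rate i = 0.115/12 = 0.00958333; n = 5 × 12 = 60 periods.
Discount factor = (1+0.00958333)^(−60) = 0.564248; PV = 1,361,500 × 0.564248 = 768,222.9906

R$768,223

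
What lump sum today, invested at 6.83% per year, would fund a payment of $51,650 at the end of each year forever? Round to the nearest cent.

$756,222.55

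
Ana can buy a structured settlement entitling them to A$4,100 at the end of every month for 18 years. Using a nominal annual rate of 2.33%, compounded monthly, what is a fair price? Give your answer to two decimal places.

A$722,778.48

Periodic rate i = 0.0233/12 = 0.00194167; n = 18 × 12 = 216 periods.
PV = 4100 × [1 − (1+0.00194167)^(−216)] / 0.00194167 = 4100 × 176.287435 = 722,778.4845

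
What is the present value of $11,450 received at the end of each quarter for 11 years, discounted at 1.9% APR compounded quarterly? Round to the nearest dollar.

$453,669

i = 0.019/4 = 0.00475 per quarter; n = 11·4 = 44.
PV = 11450 × [1 − (1+0.00475)^(−44)] / 0.00475 = 11450 × 39.621722 = 453,668.7171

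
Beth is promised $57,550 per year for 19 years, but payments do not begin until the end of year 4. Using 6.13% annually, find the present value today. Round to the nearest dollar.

PV at t=3 (ordinary 19-year annuity): 57550 × a(19|0.0613) = 57550 × 11.045594 = 635,673.9405
PV₀ = 635,673.9405 / (1+0.0613)^3 = 635,673.9405 / 1.195403 = 531,765.2031

$531,765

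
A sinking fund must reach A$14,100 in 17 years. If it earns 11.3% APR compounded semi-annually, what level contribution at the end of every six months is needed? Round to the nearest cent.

With 2 periods per year: i = 0.0565, n = 34.
PMT = 14100 / ( [(1+0.0565)^34 − 1] / 0.0565 ) = 14100 / 96.987992 = 145.3788

A$145.38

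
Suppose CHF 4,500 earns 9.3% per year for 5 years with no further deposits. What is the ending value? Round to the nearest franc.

CHF 7,020

4,500 × (1+0.093)^5 = 4,500 × 1.559915 = 7,019.6155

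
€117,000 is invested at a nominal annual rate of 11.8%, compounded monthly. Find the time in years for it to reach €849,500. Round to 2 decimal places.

16.88 years

Periodic rate i = 0.118/12 = 0.00983333.
(1+i)^n = 849500/117000 = 7.26068, so n = ln 7.26068 / ln 1.00983 = 202.5971 months
= 202.5971/12 years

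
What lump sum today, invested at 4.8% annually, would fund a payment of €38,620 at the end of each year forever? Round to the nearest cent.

PV = PMT / i = 38620 / 0.048 = 804,583.3333

€804,583.33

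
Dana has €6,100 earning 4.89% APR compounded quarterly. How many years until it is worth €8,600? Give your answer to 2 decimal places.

7.07 years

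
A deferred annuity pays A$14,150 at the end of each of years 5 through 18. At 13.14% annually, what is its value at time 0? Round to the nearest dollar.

A$54,050

PV at t=4 (ordinary 14-year annuity): 14150 × a(14|0.1314) = 14150 × 6.258968 = 88,564.3955
PV₀ = 88,564.3955 / (1+0.1314)^4 = 88,564.3955 / 1.638569 = 54,049.8465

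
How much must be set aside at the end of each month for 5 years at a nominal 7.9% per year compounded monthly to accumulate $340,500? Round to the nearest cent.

$4,646.20

With 12 periods per year: i = 0.00658333, n = 60.
PMT = 340500 / ( [(1+0.00658333)^60 − 1] / 0.00658333 ) = 340500 / 73.285649 = 4,646.2030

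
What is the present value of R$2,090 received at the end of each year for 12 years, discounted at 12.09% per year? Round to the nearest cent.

PV = PMT · [1 − (1+i)^(−n)] / i = 2090 · 6.168628 = 12,892.4322

R$12,892.43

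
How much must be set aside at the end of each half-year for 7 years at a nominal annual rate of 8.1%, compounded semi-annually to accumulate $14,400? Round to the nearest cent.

$784.54

Periodic rate i = 0.081/2 = 0.0405; n = 7 × 2 = 14 periods.
FV-annuity factor = 18.354777; PMT = 14400 / 18.354777 = 784.5369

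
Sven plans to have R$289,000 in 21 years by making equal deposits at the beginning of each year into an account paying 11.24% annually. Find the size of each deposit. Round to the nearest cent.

PMT = 289000 / ( [(1+0.1124)^21 − 1] / 0.1124 × (1+i) ) = 289000 / 82.780904 = 3,491.1433

R$3,491.14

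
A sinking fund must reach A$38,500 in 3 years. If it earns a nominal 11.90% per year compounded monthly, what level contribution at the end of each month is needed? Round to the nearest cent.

With 12 periods per year: i = 0.00991667, n = 36.
PMT = 38500 / ( [(1+0.00991667)^36 − 1] / 0.00991667 ) = 38500 / 43.010935 = 895.1212

A$895.12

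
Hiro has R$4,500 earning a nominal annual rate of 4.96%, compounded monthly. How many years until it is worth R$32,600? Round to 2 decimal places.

40.01 years

Periodic rate i = 0.0496/12 = 0.00413333.
(1+i)^n = 32600/4500 = 7.24444, so n = ln 7.24444 / ln 1.00413 = 480.0785 months
= 480.0785/12 years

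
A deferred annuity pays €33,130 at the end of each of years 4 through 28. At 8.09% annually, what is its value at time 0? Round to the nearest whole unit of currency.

Value one period before first payment (t=3): 33130 × [1 − (1+0.0809)^(−25)] / 0.0809 = 33130 × 10.593219 = 350,953.3487
Discount back 3 years: 350,953.3487 × (1+0.0809)^(−3) = 350,953.3487 × 0.791851 = 277,902.7473

€277,903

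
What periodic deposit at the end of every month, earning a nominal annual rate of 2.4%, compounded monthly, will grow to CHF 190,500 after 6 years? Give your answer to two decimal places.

i = 0.024/12 = 0.002 per month; n = 6·12 = 72.
FV-annuity factor = 77.359019; PMT = 190500 / 77.359019 = 2,462.5441

CHF 2,462.54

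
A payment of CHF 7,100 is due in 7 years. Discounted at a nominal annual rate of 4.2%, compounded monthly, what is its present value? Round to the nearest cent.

Periodic rate i = 0.042/12 = 0.0035; n = 7 × 12 = 84 periods.
Discount factor = (1+0.0035)^(−84) = 0.745659; PV = 7,100 × 0.745659 = 5,294.1799

CHF 5,294.18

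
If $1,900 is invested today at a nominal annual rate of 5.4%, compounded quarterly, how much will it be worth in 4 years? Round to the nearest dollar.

i = 0.054/4 = 0.0135 per quarter; n = 4·4 = 16.
FV = PV·(1+i)^n = 1,900 × 1.239310 = 2,354.6895

$2,355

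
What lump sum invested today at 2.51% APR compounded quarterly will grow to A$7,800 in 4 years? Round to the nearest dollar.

A$7,057

i = 0.0251/4 = 0.006275 per quarter; n = 4·4 = 16.
PV = FV·(1+i)^(−n) = 7,800 × 0.904759 = 7,057.1228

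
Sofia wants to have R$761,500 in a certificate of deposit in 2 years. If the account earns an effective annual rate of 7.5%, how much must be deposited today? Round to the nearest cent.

R$658,950.78

PV = FV·(1+i)^(−n) = 761,500 × 0.865333 = 658,950.7842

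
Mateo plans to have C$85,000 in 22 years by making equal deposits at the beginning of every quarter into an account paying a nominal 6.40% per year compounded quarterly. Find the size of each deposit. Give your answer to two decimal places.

C$439.97

Periodic rate i = 0.064/4 = 0.016; n = 22 × 4 = 88 periods.
FV-annuity factor × (1+i) = 193.196546; PMT = 85000 / 193.196546 = 439.9665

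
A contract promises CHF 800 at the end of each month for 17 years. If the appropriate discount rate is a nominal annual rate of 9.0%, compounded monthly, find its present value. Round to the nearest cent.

CHF 83,437.29

Periodic rate i = 0.09/12 = 0.0075; n = 17 × 12 = 204 periods.
PV = PMT · [1 − (1+i)^(−n)] / i = 800 · 104.296613 = 83,437.2908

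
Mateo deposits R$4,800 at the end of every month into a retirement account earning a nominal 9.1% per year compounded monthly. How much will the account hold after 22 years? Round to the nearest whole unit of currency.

R$4,018,163

With 12 periods per year: i = 0.00758333, n = 264.
FV = 4800 × [(1+0.00758333)^264 − 1] / 0.00758333 = 4800 × 837.117385 = 4,018,163.4463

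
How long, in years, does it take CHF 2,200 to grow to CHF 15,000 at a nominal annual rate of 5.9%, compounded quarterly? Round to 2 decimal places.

Periodic rate i = 0.059/4 = 0.01475.
(1+i)^n = 15000/2200 = 6.81818, so n = ln 6.81818 / ln 1.01475 = 131.0993 quarters
= 131.0993/4 years

32.77 years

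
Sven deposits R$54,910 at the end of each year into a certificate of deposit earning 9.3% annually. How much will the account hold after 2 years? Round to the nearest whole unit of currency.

FV = PMT · [(1+i)^n − 1] / i = 54910 · 2.093000 = 114,926.6300

R$114,927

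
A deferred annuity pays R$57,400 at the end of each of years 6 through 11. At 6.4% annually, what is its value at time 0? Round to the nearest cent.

Value one period before first payment (t=5): 57400 × [1 − (1+0.064)^(−6)] / 0.064 = 57400 × 4.856127 = 278,741.6855
Discount back 5 years: 278,741.6855 × (1+0.064)^(−5) = 278,741.6855 × 0.733317 = 204,406.0670

R$204,406.07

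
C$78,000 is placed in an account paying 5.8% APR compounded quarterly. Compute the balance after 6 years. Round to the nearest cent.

C$110,190.42

i = 0.058/4 = 0.0145 per quarter; n = 6·4 = 24.
FV = 78,000 × (1 + 0.0145)^24 = 110,190.4193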